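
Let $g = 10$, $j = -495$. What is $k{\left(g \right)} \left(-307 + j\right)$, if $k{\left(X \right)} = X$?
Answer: $-8020$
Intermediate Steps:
$k{\left(g \right)} \left(-307 + j\right) = 10 \left(-307 - 495\right) = 10 \left(-802\right) = -8020$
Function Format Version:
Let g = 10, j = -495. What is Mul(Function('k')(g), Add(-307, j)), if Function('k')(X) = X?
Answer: -8020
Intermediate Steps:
Mul(Function('k')(g), Add(-307, j)) = Mul(10, Add(-307, -495)) = Mul(10, -802) = -8020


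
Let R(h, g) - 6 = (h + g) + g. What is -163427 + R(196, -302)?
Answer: -163829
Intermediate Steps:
R(h, g) = 6 + h + 2*g (R(h, g) = 6 + ((h + g) + g) = 6 + ((g + h) + g) = 6 + (h + 2*g) = 6 + h + 2*g)
-163427 + R(196, -302) = -163427 + (6 + 196 + 2*(-302)) = -163427 + (6 + 196 - 604) = -163427 - 402 = -163829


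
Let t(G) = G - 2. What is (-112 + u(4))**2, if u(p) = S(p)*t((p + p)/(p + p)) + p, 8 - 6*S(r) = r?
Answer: 106276/9 ≈ 11808.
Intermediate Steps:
t(G) = -2 + G
S(r) = 4/3 - r/6
u(p) = -4/3 + 7*p/6 (u(p) = (4/3 - p/6)*(-2 + (p + p)/(p + p)) + p = (4/3 - p/6)*(-2 + (2*p)/((2*p))) + p = (4/3 - p/6)*(-2 + (2*p)*(1/(2*p))) + p = (4/3 - p/6)*(-2 + 1) + p = (4/3 - p/6)*(-1) + p = (-4/3 + p/6) + p = -4/3 + 7*p/6)
(-112 + u(4))**2 = (-112 + (-4/3 + (7/6)*4))**2 = (-112 + (-4/3 + 14/3))**2 = (-112 + 10/3)**2 = (-326/3)**2 = 106276/9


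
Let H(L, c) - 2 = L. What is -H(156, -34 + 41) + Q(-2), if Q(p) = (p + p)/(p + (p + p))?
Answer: -472/3 ≈ -157.33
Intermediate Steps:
H(L, c) = 2 + L
Q(p) = ⅔ (Q(p) = (2*p)/(p + 2*p) = (2*p)/((3*p)) = (2*p)*(1/(3*p)) = ⅔)
-H(156, -34 + 41) + Q(-2) = -(2 + 156) + ⅔ = -1*158 + ⅔ = -158 + ⅔ = -472/3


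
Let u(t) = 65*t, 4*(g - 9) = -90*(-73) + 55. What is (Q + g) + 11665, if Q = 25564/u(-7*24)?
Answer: 10395769/780 ≈ 13328.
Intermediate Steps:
g = 6661/4 (g = 9 + (-90*(-73) + 55)/4 = 9 + (6570 + 55)/4 = 9 + (¼)*6625 = 9 + 6625/4 = 6661/4 ≈ 1665.3)
Q = -913/390 (Q = 25564/((65*(-7*24))) = 25564/((65*(-168))) = 25564/(-10920) = 25564*(-1/10920) = -913/390 ≈ -2.3410)
(Q + g) + 11665 = (-913/390 + 6661/4) + 11665 = 1297069/780 + 11665 = 10395769/780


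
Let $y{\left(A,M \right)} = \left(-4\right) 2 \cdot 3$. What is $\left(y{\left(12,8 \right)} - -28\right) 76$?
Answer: $304$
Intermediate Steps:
$y{\left(A,M \right)} = -24$ ($y{\left(A,M \right)} = \left(-8\right) 3 = -24$)
$\left(y{\left(12,8 \right)} - -28\right) 76 = \left(-24 - -28\right) 76 = \left(-24 + 28\right) 76 = 4 \cdot 76 = 304$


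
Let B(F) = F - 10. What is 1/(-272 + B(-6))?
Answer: -1/288 ≈ -0.0034722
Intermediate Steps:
B(F) = -10 + F
1/(-272 + B(-6)) = 1/(-272 + (-10 - 6)) = 1/(-272 - 16) = 1/(-288) = -1/288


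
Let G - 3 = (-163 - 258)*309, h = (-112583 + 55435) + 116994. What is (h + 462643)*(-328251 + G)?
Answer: -239476040793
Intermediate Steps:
h = 59846 (h = -57148 + 116994 = 59846)
G = -130086 (G = 3 + (-163 - 258)*309 = 3 - 421*309 = 3 - 130089 = -130086)
(h + 462643)*(-328251 + G) = (59846 + 462643)*(-328251 - 130086) = 522489*(-458337) = -239476040793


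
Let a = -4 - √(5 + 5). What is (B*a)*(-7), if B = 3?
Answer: 84 + 21*√10 ≈ 150.41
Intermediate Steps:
a = -4 - √10 ≈ -7.1623
(B*a)*(-7) = (3*(-4 - √10))*(-7) = (-12 - 3*√10)*(-7) = 84 + 21*√10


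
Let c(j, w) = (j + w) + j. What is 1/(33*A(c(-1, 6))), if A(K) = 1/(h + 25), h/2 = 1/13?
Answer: 109/143 ≈ 0.76224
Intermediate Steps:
h = 2/13 ≈ 0.15385
c(j, w) = w + 2*j
A(K) = 13/327 (A(K) = 1/(2/13 + 25) = 1/(327/13) = 13/327)
1/(33*A(c(-1, 6))) = 1/(33*(13/327)) = 1/(143/109) = 109/143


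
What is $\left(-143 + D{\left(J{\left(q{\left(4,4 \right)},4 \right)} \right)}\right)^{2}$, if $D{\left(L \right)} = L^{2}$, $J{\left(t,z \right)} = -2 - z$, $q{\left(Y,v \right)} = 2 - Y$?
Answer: $11449$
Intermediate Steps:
$\left(-143 + D{\left(J{\left(q{\left(4,4 \right)},4 \right)} \right)}\right)^{2} = \left(-143 + \left(-2 - 4\right)^{2}\right)^{2} = \left(-143 + \left(-6\right)^{2}\right)^{2} = \left(-143 + 36\right)^{2} = \left(-107\right)^{2} = 11449$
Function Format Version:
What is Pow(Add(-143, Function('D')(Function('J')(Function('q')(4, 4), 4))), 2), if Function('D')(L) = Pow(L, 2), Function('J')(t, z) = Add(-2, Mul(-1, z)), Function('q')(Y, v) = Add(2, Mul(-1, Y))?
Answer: 11449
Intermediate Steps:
Pow(Add(-143, Function('D')(Function('J')(Function('q')(4, 4), 4))), 2) = Pow(Add(-143, Pow(Add(-2, Mul(-1, 4)), 2)), 2) = Pow(Add(-143, Pow(Add(-2, -4), 2)), 2) = Pow(Add(-143, Pow(-6, 2)), 2) = Pow(Add(-143, 36), 2) = Pow(-107, 2) = 11449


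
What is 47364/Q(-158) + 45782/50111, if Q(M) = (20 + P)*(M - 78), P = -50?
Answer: 224799497/29565490 ≈ 7.6034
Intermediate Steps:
Q(M) = 2340 - 30*M (Q(M) = (20 - 50)*(M - 78) = -30*(-78 + M) = 2340 - 30*M)
47364/Q(-158) + 45782/50111 = 47364/(2340 - 30*(-158)) + 45782/50111 = 47364/(2340 + 4740) + 45782*(1/50111) = 47364/7080 + 45782/50111 = 47364*(1/7080) + 45782/50111 = 3947/590 + 45782/50111 = 224799497/29565490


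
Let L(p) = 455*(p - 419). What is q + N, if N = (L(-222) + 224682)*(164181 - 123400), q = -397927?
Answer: -2731623840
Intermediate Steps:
L(p) = -190645 + 455*p (L(p) = 455*(-419 + p) = -190645 + 455*p)
N = -2731225913 (N = ((-190645 + 455*(-222)) + 224682)*(164181 - 123400) = ((-190645 - 101010) + 224682)*40781 = (-291655 + 224682)*40781 = -66973*40781 = -2731225913)
q + N = -397927 - 2731225913 = -2731623840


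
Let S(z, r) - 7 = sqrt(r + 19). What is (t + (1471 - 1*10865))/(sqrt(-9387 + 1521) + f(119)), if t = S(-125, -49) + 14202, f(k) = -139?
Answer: (sqrt(30) - 4815*I)/(3*sqrt(874) + 139*I) ≈ -24.6 - 15.736*I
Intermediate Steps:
S(z, r) = 7 + sqrt(19 + r) (S(z, r) = 7 + sqrt(r + 19) = 7 + sqrt(19 + r))
t = 14209 + I*sqrt(30) (t = (7 + sqrt(19 - 49)) + 14202 = (7 + sqrt(-30)) + 14202 = (7 + I*sqrt(30)) + 14202 = 14209 + I*sqrt(30) ≈ 14209.0 + 5.4772*I)
(t + (1471 - 1*10865))/(sqrt(-9387 + 1521) + f(119)) = ((14209 + I*sqrt(30)) + (1471 - 1*10865))/(sqrt(-9387 + 1521) - 139) = ((14209 + I*sqrt(30)) + (1471 - 10865))/(sqrt(-7866) - 139) = ((14209 + I*sqrt(30)) - 9394)/(3*I*sqrt(874) - 139) = (4815 + I*sqrt(30))/(-139 + 3*I*sqrt(874))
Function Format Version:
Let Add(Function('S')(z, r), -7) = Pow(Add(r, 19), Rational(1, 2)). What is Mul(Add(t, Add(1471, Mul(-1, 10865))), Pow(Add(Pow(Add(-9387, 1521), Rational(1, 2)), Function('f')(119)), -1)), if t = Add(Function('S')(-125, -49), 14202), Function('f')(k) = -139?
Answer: Mul(Pow(Add(Mul(3, Pow(874, Rational(1, 2))), Mul(139, I)), -1), Add(Pow(30, Rational(1, 2)), Mul(-4815, I))) ≈ Add(-24.600, Mul(-15.736, I))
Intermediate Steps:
Function('S')(z, r) = Add(7, Pow(Add(19, r), Rational(1, 2))) (Function('S')(z, r) = Add(7, Pow(Add(r, 19), Rational(1, 2))) = Add(7, Pow(Add(19, r), Rational(1, 2))))
t = Add(14209, Mul(I, Pow(30, Rational(1, 2)))) (t = Add(Add(7, Pow(Add(19, -49), Rational(1, 2))), 14202) = Add(Add(7, Pow(-30, Rational(1, 2))), 14202) = Add(Add(7, Mul(I, Pow(30, Rational(1, 2)))), 14202) = Add(14209, Mul(I, Pow(30, Rational(1, 2)))) ≈ Add(14209., Mul(5.4772, I)))
Mul(Add(t, Add(1471, Mul(-1, 10865))), Pow(Add(Pow(Add(-9387, 1521), Rational(1, 2)), Function('f')(119)), -1)) = Mul(Add(Add(14209, Mul(I, Pow(30, Rational(1, 2)))), Add(1471, Mul(-1, 10865))), Pow(Add(Pow(Add(-9387, 1521), Rational(1, 2)), -139), -1)) = Mul(Add(Add(14209, Mul(I, Pow(30, Rational(1, 2)))), Add(1471, -10865)), Pow(Add(Pow(-7866, Rational(1, 2)), -139), -1)) = Mul(Add(Add(14209, Mul(I, Pow(30, Rational(1, 2)))), -9394), Pow(Add(Mul(3, I, Pow(874, Rational(1, 2))), -139), -1)) = Mul(Add(4815, Mul(I, Pow(30, Rational(1, 2)))), Pow(Add(-139, Mul(3, I, Pow(874, Rational(1, 2)))), -1)) = Mul(Pow(Add(-139, Mul(3, I, Pow(874, Rational(1, 2)))), -1), Add(4815, Mul(I, Pow(30, Rational(1, 2)))))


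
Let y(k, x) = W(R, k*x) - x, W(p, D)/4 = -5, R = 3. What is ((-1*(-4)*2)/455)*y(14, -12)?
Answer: -64/455 ≈ -0.14066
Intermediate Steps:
W(p, D) = -20 (W(p, D) = 4*(-5) = -20)
y(k, x) = -20 - x
((-1*(-4)*2)/455)*y(14, -12) = ((-1*(-4)*2)/455)*(-20 - 1*(-12)) = ((4*2)*(1/455))*(-20 + 12) = (8*(1/455))*(-8) = (8/455)*(-8) = -64/455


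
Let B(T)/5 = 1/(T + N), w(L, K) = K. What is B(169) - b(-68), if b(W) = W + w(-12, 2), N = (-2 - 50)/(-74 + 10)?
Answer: 179402/2717 ≈ 66.029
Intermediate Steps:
N = 13/16 (N = -52/(-64) = -52*(-1/64) = 13/16 ≈ 0.81250)
B(T) = 5/(13/16 + T) (B(T) = 5/(T + 13/16) = 5/(13/16 + T))
b(W) = 2 + W (b(W) = W + 2 = 2 + W)
B(169) - b(-68) = 80/(13 + 16*169) - (2 - 68) = 80/(13 + 2704) - 1*(-66) = 80/2717 + 66 = 179402/2717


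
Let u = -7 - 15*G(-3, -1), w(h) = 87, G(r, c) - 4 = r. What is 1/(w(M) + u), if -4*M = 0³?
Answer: 1/65 ≈ 0.015385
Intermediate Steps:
G(r, c) = 4 + r
M = 0 (M = -¼*0³ = -¼*0 = 0)
u = -22 (u = -7 - 15*(4 - 3) = -7 - 15*1 = -7 - 15 = -22)
1/(w(M) + u) = 1/(87 - 22) = 1/65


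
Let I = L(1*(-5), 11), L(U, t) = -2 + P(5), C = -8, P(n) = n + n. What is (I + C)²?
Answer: 0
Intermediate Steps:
P(n) = 2*n
L(U, t) = 8 (L(U, t) = -2 + 2*5 = -2 + 10 = 8)
I = 8
(I + C)² = (8 - 8)² = 0² = 0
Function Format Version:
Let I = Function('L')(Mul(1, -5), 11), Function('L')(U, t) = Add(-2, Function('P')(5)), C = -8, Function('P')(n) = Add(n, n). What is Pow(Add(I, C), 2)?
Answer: 0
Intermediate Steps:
Function('P')(n) = Mul(2, n)
Function('L')(U, t) = 8 (Function('L')(U, t) = Add(-2, Mul(2, 5)) = Add(-2, 10) = 8)
I = 8
Pow(Add(I, C), 2) = Pow(Add(8, -8), 2) = Pow(0, 2) = 0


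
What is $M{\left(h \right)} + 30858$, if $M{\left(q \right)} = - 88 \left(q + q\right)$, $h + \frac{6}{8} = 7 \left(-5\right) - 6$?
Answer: $38206$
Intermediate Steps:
$h = - \frac{167}{4}$ ($h = - \frac{3}{4} + \left(7 \left(-5\right) - 6\right) = - \frac{3}{4} - 41 = - \frac{167}{4} \approx -41.75$)
$M{\left(q \right)} = - 176 q$ ($M{\left(q \right)} = - 88 \cdot 2 q = - 176 q$)
$M{\left(h \right)} + 30858 = \left(-176\right) \left(- \frac{167}{4}\right) + 30858 = 7348 + 30858 = 38206$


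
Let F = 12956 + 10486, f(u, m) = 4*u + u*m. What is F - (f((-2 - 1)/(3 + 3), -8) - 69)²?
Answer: 18953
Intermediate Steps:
f(u, m) = 4*u + m*u
F = 23442
F - (f((-2 - 1)/(3 + 3), -8) - 69)² = 23442 - (((-2 - 1)/(3 + 3))*(4 - 8) - 69)² = 23442 - (-3/6*(-4) - 69)² = 23442 - (-3*⅙*(-4) - 69)² = 23442 - (-½*(-4) - 69)² = 23442 - (2 - 69)² = 23442 - 1*(-67)² = 23442 - 1*4489 = 23442 - 4489 = 18953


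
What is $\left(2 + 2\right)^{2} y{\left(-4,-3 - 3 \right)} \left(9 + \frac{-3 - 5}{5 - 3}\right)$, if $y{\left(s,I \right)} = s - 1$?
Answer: $-400$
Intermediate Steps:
$y{\left(s,I \right)} = -1 + s$
$\left(2 + 2\right)^{2} y{\left(-4,-3 - 3 \right)} \left(9 + \frac{-3 - 5}{5 - 3}\right) = \left(2 + 2\right)^{2} \left(-1 - 4\right) \left(9 + \frac{-3 - 5}{5 - 3}\right) = 4^{2} \left(-5\right) \left(9 - \frac{8}{2}\right) = 16 \left(-5\right) \left(9 - 4\right) = - 80 \left(9 - 4\right) = \left(-80\right) 5 = -400$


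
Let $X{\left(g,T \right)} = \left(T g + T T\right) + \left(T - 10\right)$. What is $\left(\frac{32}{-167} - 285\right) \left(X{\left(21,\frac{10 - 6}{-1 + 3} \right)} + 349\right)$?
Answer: $- \frac{18431649}{167} \approx -1.1037 \cdot 10^{5}$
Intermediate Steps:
$X{\left(g,T \right)} = -10 + T + T^{2} + T g$ ($X{\left(g,T \right)} = \left(T g + T^{2}\right) + \left(T - 10\right) = \left(T^{2} + T g\right) + \left(-10 + T\right) = -10 + T + T^{2} + T g$)
$\left(\frac{32}{-167} - 285\right) \left(X{\left(21,\frac{10 - 6}{-1 + 3} \right)} + 349\right) = \left(\frac{32}{-167} - 285\right) \left(\left(-10 + \frac{10 - 6}{-1 + 3} + \left(\frac{10 - 6}{-1 + 3}\right)^{2} + \frac{10 - 6}{-1 + 3} \cdot 21\right) + 349\right) = \left(32 \left(- \frac{1}{167}\right) - 285\right) \left(\left(-10 + \frac{4}{2} + \left(\frac{4}{2}\right)^{2} + \frac{4}{2} \cdot 21\right) + 349\right) = \left(- \frac{32}{167} - 285\right) \left(\left(-10 + 4 \cdot \frac{1}{2} + \left(4 \cdot \frac{1}{2}\right)^{2} + 4 \cdot \frac{1}{2} \cdot 21\right) + 349\right) = - \frac{47627 \left(\left(-10 + 2 + 2^{2} + 2 \cdot 21\right) + 349\right)}{167} = - \frac{47627 \left(\left(-10 + 2 + 4 + 42\right) + 349\right)}{167} = - \frac{47627 \left(38 + 349\right)}{167} = \left(- \frac{47627}{167}\right) 387 = - \frac{18431649}{167}$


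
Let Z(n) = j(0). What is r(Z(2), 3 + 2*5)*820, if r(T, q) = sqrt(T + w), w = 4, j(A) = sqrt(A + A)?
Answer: 1640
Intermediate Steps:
j(A) = sqrt(2)*sqrt(A) (j(A) = sqrt(2*A) = sqrt(2)*sqrt(A))
Z(n) = 0 (Z(n) = sqrt(2)*sqrt(0) = sqrt(2)*0 = 0)
r(T, q) = sqrt(4 + T) (r(T, q) = sqrt(T + 4) = sqrt(4 + T))
r(Z(2), 3 + 2*5)*820 = sqrt(4 + 0)*820 = sqrt(4)*820 = 2*820 = 1640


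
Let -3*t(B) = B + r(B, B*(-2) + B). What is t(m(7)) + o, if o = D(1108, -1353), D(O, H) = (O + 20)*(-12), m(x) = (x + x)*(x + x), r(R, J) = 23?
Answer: -13609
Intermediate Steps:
m(x) = 4*x² (m(x) = (2*x)*(2*x) = 4*x²)
D(O, H) = -240 - 12*O (D(O, H) = (20 + O)*(-12) = -240 - 12*O)
t(B) = -23/3 - B/3 (t(B) = -(B + 23)/3 = -(23 + B)/3 = -23/3 - B/3)
o = -13536 (o = -240 - 12*1108 = -240 - 13296 = -13536)
t(m(7)) + o = (-23/3 - 4*7²/3) - 13536 = (-23/3 - 4*49/3) - 13536 = (-23/3 - ⅓*196) - 13536 = (-23/3 - 196/3) - 13536 = -73 - 13536 = -13609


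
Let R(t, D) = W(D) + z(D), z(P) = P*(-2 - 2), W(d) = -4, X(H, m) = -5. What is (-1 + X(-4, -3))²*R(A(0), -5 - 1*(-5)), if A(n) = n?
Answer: -144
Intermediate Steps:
z(P) = -4*P (z(P) = P*(-4) = -4*P)
R(t, D) = -4 - 4*D
(-1 + X(-4, -3))²*R(A(0), -5 - 1*(-5)) = (-1 - 5)²*(-4 - 4*(-5 - 1*(-5))) = (-6)²*(-4 - 4*(-5 + 5)) = 36*(-4 - 4*0) = 36*(-4 + 0) = 36*(-4) = -144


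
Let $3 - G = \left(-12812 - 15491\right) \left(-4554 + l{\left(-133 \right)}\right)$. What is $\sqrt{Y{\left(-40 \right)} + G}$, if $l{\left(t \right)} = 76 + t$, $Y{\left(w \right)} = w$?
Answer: $i \sqrt{130505170} \approx 11424.0 i$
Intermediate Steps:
$G = -130505130$ ($G = 3 - \left(-12812 - 15491\right) \left(-4554 + \left(76 - 133\right)\right) = 3 - - 28303 \left(-4554 - 57\right) = 3 - \left(-28303\right) \left(-4611\right) = 3 - 130505133 = -130505130$)
$\sqrt{Y{\left(-40 \right)} + G} = \sqrt{-40 - 130505130} = \sqrt{-130505170} = i \sqrt{130505170}$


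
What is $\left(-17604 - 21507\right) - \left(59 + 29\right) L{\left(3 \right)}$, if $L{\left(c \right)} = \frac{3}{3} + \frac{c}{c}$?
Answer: $-39287$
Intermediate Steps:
$L{\left(c \right)} = 2$ ($L{\left(c \right)} = 3 \cdot \frac{1}{3} + 1 = 1 + 1 = 2$)
$\left(-17604 - 21507\right) - \left(59 + 29\right) L{\left(3 \right)} = \left(-17604 - 21507\right) - \left(59 + 29\right) 2 = -39111 - 88 \cdot 2 = -39111 - 176 = -39287$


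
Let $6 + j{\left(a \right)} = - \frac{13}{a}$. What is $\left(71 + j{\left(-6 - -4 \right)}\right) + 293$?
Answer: $\frac{729}{2} \approx 364.5$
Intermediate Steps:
$j{\left(a \right)} = -6 - \frac{13}{a}$
$\left(71 + j{\left(-6 - -4 \right)}\right) + 293 = \left(71 - \left(6 + \frac{13}{-6 - -4}\right)\right) + 293 = \left(71 - \left(6 + \frac{13}{-6 + 4}\right)\right) + 293 = \left(71 - \left(6 + \frac{13}{-2}\right)\right) + 293 = \left(71 - - \frac{1}{2}\right) + 293 = \left(71 + \left(-6 + \frac{13}{2}\right)\right) + 293 = \left(71 + \frac{1}{2}\right) + 293 = \frac{143}{2} + 293 = \frac{729}{2}$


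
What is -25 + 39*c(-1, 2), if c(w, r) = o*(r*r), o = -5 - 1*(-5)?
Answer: -25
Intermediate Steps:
o = 0 (o = -5 + 5 = 0)
c(w, r) = 0 (c(w, r) = 0*(r*r) = 0*r² = 0)
-25 + 39*c(-1, 2) = -25 + 39*0 = -25 + 0 = -25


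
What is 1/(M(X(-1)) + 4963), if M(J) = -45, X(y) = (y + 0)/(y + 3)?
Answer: 1/4918 ≈ 0.00020333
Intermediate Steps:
X(y) = y/(3 + y)
1/(M(X(-1)) + 4963) = 1/(-45 + 4963) = 1/4918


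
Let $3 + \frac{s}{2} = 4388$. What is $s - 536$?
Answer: $8234$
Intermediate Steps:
$s = 8770$ ($s = -6 + 2 \cdot 4388 = -6 + 8776 = 8770$)
$s - 536 = 8770 - 536 = 8234$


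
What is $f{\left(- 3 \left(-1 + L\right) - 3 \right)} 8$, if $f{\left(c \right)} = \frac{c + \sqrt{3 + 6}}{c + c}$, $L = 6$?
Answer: $\frac{10}{3} \approx 3.3333$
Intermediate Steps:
$f{\left(c \right)} = \frac{3 + c}{2 c}$ ($f{\left(c \right)} = \frac{c + \sqrt{9}}{2 c} = \left(c + 3\right) \frac{1}{2 c} = \left(3 + c\right) \frac{1}{2 c} = \frac{3 + c}{2 c}$)
$f{\left(- 3 \left(-1 + L\right) - 3 \right)} 8 = \frac{3 - \left(3 + 3 \left(-1 + 6\right)\right)}{2 \left(- 3 \left(-1 + 6\right) - 3\right)} 8 = \frac{3 - 18}{2 \left(\left(-3\right) 5 - 3\right)} 8 = \frac{3 - 18}{2 \left(-15 - 3\right)} 8 = \frac{3 - 18}{2 \left(-18\right)} 8 = \frac{1}{2} \left(- \frac{1}{18}\right) \left(-15\right) 8 = \frac{5}{12} \cdot 8 = \frac{10}{3}$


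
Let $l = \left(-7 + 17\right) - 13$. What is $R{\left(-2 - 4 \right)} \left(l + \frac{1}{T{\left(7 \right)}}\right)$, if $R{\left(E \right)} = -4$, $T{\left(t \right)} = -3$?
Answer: $\frac{40}{3} \approx 13.333$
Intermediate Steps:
$l = -3$ ($l = 10 - 13 = -3$)
$R{\left(-2 - 4 \right)} \left(l + \frac{1}{T{\left(7 \right)}}\right) = - 4 \left(-3 + \frac{1}{-3}\right) = - 4 \left(-3 - \frac{1}{3}\right) = \left(-4\right) \left(- \frac{10}{3}\right) = \frac{40}{3}$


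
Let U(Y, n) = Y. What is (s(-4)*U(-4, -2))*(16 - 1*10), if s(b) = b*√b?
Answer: 192*I ≈ 192.0*I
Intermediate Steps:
s(b) = b^(3/2)
(s(-4)*U(-4, -2))*(16 - 1*10) = ((-4)^(3/2)*(-4))*(16 - 1*10) = (-8*I*(-4))*(16 - 10) = (32*I)*6 = 192*I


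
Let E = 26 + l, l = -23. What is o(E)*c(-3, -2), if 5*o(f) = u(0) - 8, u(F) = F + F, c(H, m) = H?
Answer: 24/5 ≈ 4.8000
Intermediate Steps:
u(F) = 2*F
E = 3 (E = 26 - 23 = 3)
o(f) = -8/5 (o(f) = (2*0 - 8)/5 = (0 - 8)/5 = (⅕)*(-8) = -8/5)
o(E)*c(-3, -2) = -8/5*(-3) = 24/5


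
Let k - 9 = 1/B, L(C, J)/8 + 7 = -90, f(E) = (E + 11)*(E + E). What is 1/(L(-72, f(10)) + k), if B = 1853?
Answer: -1853/1421250 ≈ -0.0013038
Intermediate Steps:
f(E) = 2*E*(11 + E) (f(E) = (11 + E)*(2*E) = 2*E*(11 + E))
L(C, J) = -776 (L(C, J) = -56 + 8*(-90) = -56 - 720 = -776)
k = 16678/1853 (k = 9 + 1/1853 = 16678/1853 ≈ 9.0005)
1/(L(-72, f(10)) + k) = 1/(-776 + 16678/1853) = 1/(-1421250/1853) = -1853/1421250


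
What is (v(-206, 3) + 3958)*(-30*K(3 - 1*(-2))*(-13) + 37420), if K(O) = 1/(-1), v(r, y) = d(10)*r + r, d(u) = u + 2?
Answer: 47398400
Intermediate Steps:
d(u) = 2 + u
v(r, y) = 13*r (v(r, y) = (2 + 10)*r + r = 12*r + r = 13*r)
K(O) = -1
(v(-206, 3) + 3958)*(-30*K(3 - 1*(-2))*(-13) + 37420) = (13*(-206) + 3958)*(-30*(-1)*(-13) + 37420) = (-2678 + 3958)*(30*(-13) + 37420) = 1280*(-390 + 37420) = 1280*37030 = 47398400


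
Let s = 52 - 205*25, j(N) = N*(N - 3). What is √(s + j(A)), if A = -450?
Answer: √198777 ≈ 445.84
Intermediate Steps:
j(N) = N*(-3 + N)
s = -5073 (s = 52 - 5125 = -5073)
√(s + j(A)) = √(-5073 - 450*(-3 - 450)) = √(-5073 - 450*(-453)) = √(-5073 + 203850) = √198777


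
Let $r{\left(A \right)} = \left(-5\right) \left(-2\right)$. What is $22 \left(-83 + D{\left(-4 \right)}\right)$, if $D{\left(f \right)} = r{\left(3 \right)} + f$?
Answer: $-1694$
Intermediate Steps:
$r{\left(A \right)} = 10$
$D{\left(f \right)} = 10 + f$
$22 \left(-83 + D{\left(-4 \right)}\right) = 22 \left(-83 + \left(10 - 4\right)\right) = 22 \left(-83 + 6\right) = 22 \left(-77\right) = -1694$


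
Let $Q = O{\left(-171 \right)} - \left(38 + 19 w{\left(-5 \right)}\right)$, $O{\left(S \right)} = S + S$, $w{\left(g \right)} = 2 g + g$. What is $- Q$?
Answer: $95$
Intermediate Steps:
$w{\left(g \right)} = 3 g$
$O{\left(S \right)} = 2 S$
$Q = -95$ ($Q = 2 \left(-171\right) - \left(38 + 19 \cdot 3 \left(-5\right)\right) = -342 - -247 = -342 + \left(285 - 38\right) = -342 + 247 = -95$)
$- Q = \left(-1\right) \left(-95\right) = 95$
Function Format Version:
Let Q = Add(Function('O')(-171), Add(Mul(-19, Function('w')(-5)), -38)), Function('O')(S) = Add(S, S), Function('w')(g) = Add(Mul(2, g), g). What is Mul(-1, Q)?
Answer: 95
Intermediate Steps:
Function('w')(g) = Mul(3, g)
Function('O')(S) = Mul(2, S)
Q = -95 (Q = Add(Mul(2, -171), Add(Mul(-19, Mul(3, -5)), -38)) = Add(-342, Add(Mul(-19, -15), -38)) = Add(-342, Add(285, -38)) = Add(-342, 247) = -95)
Mul(-1, Q) = Mul(-1, -95) = 95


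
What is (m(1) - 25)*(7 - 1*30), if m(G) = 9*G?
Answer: 368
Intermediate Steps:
(m(1) - 25)*(7 - 1*30) = (9*1 - 25)*(7 - 1*30) = (9 - 25)*(7 - 30) = -16*(-23) = 368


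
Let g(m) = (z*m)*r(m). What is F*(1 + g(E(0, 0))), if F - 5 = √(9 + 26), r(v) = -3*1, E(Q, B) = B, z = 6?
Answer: 5 + √35 ≈ 10.916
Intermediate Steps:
r(v) = -3
g(m) = -18*m (g(m) = (6*m)*(-3) = -18*m)
F = 5 + √35 (F = 5 + √(9 + 26) = 5 + √35 ≈ 10.916)
F*(1 + g(E(0, 0))) = (5 + √35)*(1 - 18*0) = (5 + √35)*(1 + 0) = (5 + √35)*1 = 5 + √35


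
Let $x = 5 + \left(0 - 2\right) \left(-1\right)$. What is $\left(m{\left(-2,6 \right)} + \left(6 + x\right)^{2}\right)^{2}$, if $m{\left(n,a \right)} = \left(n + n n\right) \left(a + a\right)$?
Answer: $37249$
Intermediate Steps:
$m{\left(n,a \right)} = 2 a \left(n + n^{2}\right)$ ($m{\left(n,a \right)} = \left(n + n^{2}\right) 2 a = 2 a \left(n + n^{2}\right)$)
$x = 7$ ($x = 5 - -2 = 5 + 2 = 7$)
$\left(m{\left(-2,6 \right)} + \left(6 + x\right)^{2}\right)^{2} = \left(2 \cdot 6 \left(-2\right) \left(1 - 2\right) + \left(6 + 7\right)^{2}\right)^{2} = \left(2 \cdot 6 \left(-2\right) \left(-1\right) + 13^{2}\right)^{2} = \left(24 + 169\right)^{2} = 193^{2} = 37249$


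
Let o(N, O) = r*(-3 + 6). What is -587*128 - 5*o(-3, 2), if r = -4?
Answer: -75076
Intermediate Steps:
o(N, O) = -12 (o(N, O) = -4*(-3 + 6) = -4*3 = -12)
-587*128 - 5*o(-3, 2) = -587*128 - 5*(-12) = -75136 + 60 = -75076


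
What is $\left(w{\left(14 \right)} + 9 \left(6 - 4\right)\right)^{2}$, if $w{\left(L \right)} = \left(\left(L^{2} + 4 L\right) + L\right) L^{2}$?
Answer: $2720039716$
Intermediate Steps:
$w{\left(L \right)} = L^{2} \left(L^{2} + 5 L\right)$ ($w{\left(L \right)} = \left(L^{2} + 5 L\right) L^{2} = L^{2} \left(L^{2} + 5 L\right)$)
$\left(w{\left(14 \right)} + 9 \left(6 - 4\right)\right)^{2} = \left(14^{3} \left(5 + 14\right) + 9 \left(6 - 4\right)\right)^{2} = \left(2744 \cdot 19 + 9 \cdot 2\right)^{2} = \left(52136 + 18\right)^{2} = 52154^{2} = 2720039716$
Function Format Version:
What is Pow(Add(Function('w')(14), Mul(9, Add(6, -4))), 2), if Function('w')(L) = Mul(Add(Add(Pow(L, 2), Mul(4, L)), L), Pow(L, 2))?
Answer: 2720039716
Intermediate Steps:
Function('w')(L) = Mul(Pow(L, 2), Add(Pow(L, 2), Mul(5, L))) (Function('w')(L) = Mul(Add(Pow(L, 2), Mul(5, L)), Pow(L, 2)) = Mul(Pow(L, 2), Add(Pow(L, 2), Mul(5, L))))
Pow(Add(Function('w')(14), Mul(9, Add(6, -4))), 2) = Pow(Add(Mul(Pow(14, 3), Add(5, 14)), Mul(9, Add(6, -4))), 2) = Pow(Add(Mul(2744, 19), Mul(9, 2)), 2) = Pow(Add(52136, 18), 2) = Pow(52154, 2) = 2720039716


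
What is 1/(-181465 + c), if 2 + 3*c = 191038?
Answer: -3/353359 ≈ -8.4900e-6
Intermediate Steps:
c = 191036/3 (c = -⅔ + (⅓)*191038 = -⅔ + 191038/3 = 191036/3 ≈ 63679.)
1/(-181465 + c) = 1/(-181465 + 191036/3) = 1/(-353359/3) = -3/353359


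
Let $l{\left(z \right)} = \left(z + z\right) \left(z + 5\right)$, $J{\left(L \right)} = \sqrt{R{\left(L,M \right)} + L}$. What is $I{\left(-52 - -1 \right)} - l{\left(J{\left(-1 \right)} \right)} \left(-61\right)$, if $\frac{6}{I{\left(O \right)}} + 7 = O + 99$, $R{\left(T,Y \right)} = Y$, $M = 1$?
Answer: $\frac{6}{41} \approx 0.14634$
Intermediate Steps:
$J{\left(L \right)} = \sqrt{1 + L}$
$l{\left(z \right)} = 2 z \left(5 + z\right)$
$I{\left(O \right)} = \frac{6}{92 + O}$ ($I{\left(O \right)} = \frac{6}{-7 + \left(O + 99\right)} = \frac{6}{-7 + \left(99 + O\right)} = \frac{6}{92 + O}$)
$I{\left(-52 - -1 \right)} - l{\left(J{\left(-1 \right)} \right)} \left(-61\right) = \frac{6}{92 - 51} - 2 \sqrt{1 - 1} \left(5 + \sqrt{1 - 1}\right) \left(-61\right) = \frac{6}{92 + \left(-52 + 1\right)} - 2 \sqrt{0} \left(5 + \sqrt{0}\right) \left(-61\right) = \frac{6}{92 - 51} - 2 \cdot 0 \left(5 + 0\right) \left(-61\right) = \frac{6}{41} - 2 \cdot 0 \cdot 5 \left(-61\right) = 6 \cdot \frac{1}{41} - 0 \left(-61\right) = \frac{6}{41} - 0 = \frac{6}{41} + 0 = \frac{6}{41}$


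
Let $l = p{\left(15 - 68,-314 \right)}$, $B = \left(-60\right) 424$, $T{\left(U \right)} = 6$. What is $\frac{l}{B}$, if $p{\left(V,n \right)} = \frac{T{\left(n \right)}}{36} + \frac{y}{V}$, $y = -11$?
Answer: $- \frac{119}{8089920} \approx -1.471 \cdot 10^{-5}$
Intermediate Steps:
$p{\left(V,n \right)} = \frac{1}{6} - \frac{11}{V}$ ($p{\left(V,n \right)} = \frac{6}{36} - \frac{11}{V} = 6 \cdot \frac{1}{36} - \frac{11}{V} = \frac{1}{6} - \frac{11}{V}$)
$B = -25440$
$l = \frac{119}{318}$ ($l = \frac{-66 + \left(15 - 68\right)}{6 \left(15 - 68\right)} = \frac{-66 - 53}{6 \left(-53\right)} = \frac{1}{6} \left(- \frac{1}{53}\right) \left(-119\right) = \frac{119}{318} \approx 0.37421$)
$\frac{l}{B} = \frac{119}{318 \left(-25440\right)} = \frac{119}{318} \left(- \frac{1}{25440}\right) = - \frac{119}{8089920}$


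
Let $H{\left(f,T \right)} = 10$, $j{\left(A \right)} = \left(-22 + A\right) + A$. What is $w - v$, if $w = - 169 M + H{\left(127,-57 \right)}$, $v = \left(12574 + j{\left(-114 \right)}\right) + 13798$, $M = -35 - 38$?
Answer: $-13775$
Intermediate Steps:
$j{\left(A \right)} = -22 + 2 A$
$M = -73$
$v = 26122$ ($v = \left(12574 + \left(-22 + 2 \left(-114\right)\right)\right) + 13798 = \left(12574 - 250\right) + 13798 = 12324 + 13798 = 26122$)
$w = 12347$ ($w = \left(-169\right) \left(-73\right) + 10 = 12337 + 10 = 12347$)
$w - v = 12347 - 26122 = -13775$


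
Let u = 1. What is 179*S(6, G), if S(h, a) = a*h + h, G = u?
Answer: 2148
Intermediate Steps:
G = 1
S(h, a) = h + a*h
179*S(6, G) = 179*(6*(1 + 1)) = 179*(6*2) = 179*12 = 2148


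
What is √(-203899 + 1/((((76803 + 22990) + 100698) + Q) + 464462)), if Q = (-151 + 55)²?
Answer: I*√92672878585873170/674169 ≈ 451.55*I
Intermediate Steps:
Q = 9216 (Q = (-96)² = 9216)
√(-203899 + 1/((((76803 + 22990) + 100698) + Q) + 464462)) = √(-203899 + 1/((((76803 + 22990) + 100698) + 9216) + 464462)) = √(-203899 + 1/(((99793 + 100698) + 9216) + 464462)) = √(-203899 + 1/((200491 + 9216) + 464462)) = √(-203899 + 1/(209707 + 464462)) = √(-203899 + 1/674169) = √(-137462384930/674169) = I*√92672878585873170/674169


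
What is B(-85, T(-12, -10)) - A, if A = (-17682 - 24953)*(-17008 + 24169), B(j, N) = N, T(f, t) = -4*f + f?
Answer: 305309271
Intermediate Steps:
T(f, t) = -3*f
A = -305309235 (A = -42635*7161 = -305309235)
B(-85, T(-12, -10)) - A = -3*(-12) - 1*(-305309235) = 36 + 305309235 = 305309271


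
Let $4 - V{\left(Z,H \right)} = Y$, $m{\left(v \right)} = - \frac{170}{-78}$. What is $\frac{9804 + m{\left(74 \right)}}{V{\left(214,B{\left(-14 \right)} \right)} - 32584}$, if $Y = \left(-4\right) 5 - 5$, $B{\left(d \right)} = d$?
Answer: $- \frac{382441}{1269645} \approx -0.30122$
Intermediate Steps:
$m{\left(v \right)} = \frac{85}{39}$ ($m{\left(v \right)} = \left(-170\right) \left(- \frac{1}{78}\right) = \frac{85}{39}$)
$Y = -25$ ($Y = -20 - 5 = -25$)
$V{\left(Z,H \right)} = 29$ ($V{\left(Z,H \right)} = 4 - -25 = 4 + 25 = 29$)
$\frac{9804 + m{\left(74 \right)}}{V{\left(214,B{\left(-14 \right)} \right)} - 32584} = \frac{9804 + \frac{85}{39}}{29 - 32584} = \frac{382441}{39 \left(-32555\right)} = \frac{382441}{39} \left(- \frac{1}{32555}\right) = - \frac{382441}{1269645}$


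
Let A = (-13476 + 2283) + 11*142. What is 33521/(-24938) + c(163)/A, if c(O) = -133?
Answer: -319523997/240177878 ≈ -1.3304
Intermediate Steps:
A = -9631 (A = -11193 + 1562 = -9631)
33521/(-24938) + c(163)/A = 33521/(-24938) - 133/(-9631) = 33521*(-1/24938) - 133*(-1/9631) = -33521/24938 + 133/9631 = -319523997/240177878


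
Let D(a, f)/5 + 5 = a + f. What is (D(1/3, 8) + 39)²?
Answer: 27889/9 ≈ 3098.8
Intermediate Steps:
D(a, f) = -25 + 5*a + 5*f (D(a, f) = -25 + 5*(a + f) = -25 + (5*a + 5*f) = -25 + 5*a + 5*f)
(D(1/3, 8) + 39)² = ((-25 + 5/3 + 5*8) + 39)² = ((-25 + 5*(⅓) + 40) + 39)² = ((-25 + 5/3 + 40) + 39)² = (50/3 + 39)² = (167/3)² = 27889/9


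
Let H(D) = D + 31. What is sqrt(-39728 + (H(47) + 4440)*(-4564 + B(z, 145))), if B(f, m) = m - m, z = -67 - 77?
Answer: 2*I*sqrt(5164970) ≈ 4545.3*I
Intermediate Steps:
z = -144
B(f, m) = 0
H(D) = 31 + D
sqrt(-39728 + (H(47) + 4440)*(-4564 + B(z, 145))) = sqrt(-39728 + ((31 + 47) + 4440)*(-4564 + 0)) = sqrt(-39728 + (78 + 4440)*(-4564)) = sqrt(-39728 + 4518*(-4564)) = sqrt(-39728 - 20620152) = sqrt(-20659880) = 2*I*sqrt(5164970)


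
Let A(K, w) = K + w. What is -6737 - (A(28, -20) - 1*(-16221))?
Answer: -22966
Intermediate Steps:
-6737 - (A(28, -20) - 1*(-16221)) = -6737 - ((28 - 20) - 1*(-16221)) = -6737 - (8 + 16221) = -6737 - 1*16229 = -6737 - 16229 = -22966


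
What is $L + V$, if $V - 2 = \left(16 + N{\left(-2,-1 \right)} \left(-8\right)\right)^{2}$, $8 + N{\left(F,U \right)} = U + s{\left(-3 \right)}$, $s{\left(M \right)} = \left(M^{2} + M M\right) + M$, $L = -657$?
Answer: $369$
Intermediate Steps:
$s{\left(M \right)} = M + 2 M^{2}$ ($s{\left(M \right)} = \left(M^{2} + M^{2}\right) + M = 2 M^{2} + M = M + 2 M^{2}$)
$N{\left(F,U \right)} = 7 + U$ ($N{\left(F,U \right)} = -8 + \left(U - 3 \left(1 + 2 \left(-3\right)\right)\right) = -8 + \left(U - 3 \left(1 - 6\right)\right) = -8 + \left(U - -15\right) = -8 + \left(U + 15\right) = -8 + \left(15 + U\right) = 7 + U$)
$V = 1026$ ($V = 2 + \left(16 + \left(7 - 1\right) \left(-8\right)\right)^{2} = 2 + \left(16 + 6 \left(-8\right)\right)^{2} = 2 + \left(16 - 48\right)^{2} = 2 + \left(-32\right)^{2} = 2 + 1024 = 1026$)
$L + V = -657 + 1026 = 369$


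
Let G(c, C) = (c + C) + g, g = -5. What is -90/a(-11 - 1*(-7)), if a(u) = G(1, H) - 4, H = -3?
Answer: 90/11 ≈ 8.1818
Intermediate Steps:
G(c, C) = -5 + C + c (G(c, C) = (c + C) - 5 = (C + c) - 5 = -5 + C + c)
a(u) = -11 (a(u) = (-5 - 3 + 1) - 4 = -7 - 4 = -11)
-90/a(-11 - 1*(-7)) = -90/(-11) = -90*(-1/11) = 90/11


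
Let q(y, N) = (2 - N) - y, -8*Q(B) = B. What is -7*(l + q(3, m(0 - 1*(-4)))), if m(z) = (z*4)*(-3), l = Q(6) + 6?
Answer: -1463/4 ≈ -365.75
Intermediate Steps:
Q(B) = -B/8
l = 21/4 (l = -⅛*6 + 6 = -¾ + 6 = 21/4 ≈ 5.2500)
m(z) = -12*z (m(z) = (4*z)*(-3) = -12*z)
q(y, N) = 2 - N - y
-7*(l + q(3, m(0 - 1*(-4)))) = -7*(21/4 + (2 - (-12)*(0 - 1*(-4)) - 1*3)) = -7*(21/4 + (2 - (-12)*(0 + 4) - 3)) = -7*(21/4 + (2 - (-12)*4 - 3)) = -7*(21/4 + (2 - 1*(-48) - 3)) = -7*(21/4 + (2 + 48 - 3)) = -7*(21/4 + 47) = -7*209/4 = -1463/4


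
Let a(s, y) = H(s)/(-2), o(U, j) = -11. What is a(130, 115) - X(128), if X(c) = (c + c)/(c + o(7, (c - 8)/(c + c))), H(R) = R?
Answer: -7861/117 ≈ -67.188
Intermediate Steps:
X(c) = 2*c/(-11 + c) (X(c) = (c + c)/(c - 11) = (2*c)/(-11 + c) = 2*c/(-11 + c))
a(s, y) = -s/2 (a(s, y) = s/(-2) = -s/2)
a(130, 115) - X(128) = -½*130 - 2*128/(-11 + 128) = -65 - 2*128/117 = -65 - 1*256/117 = -65 - 256/117 = -7861/117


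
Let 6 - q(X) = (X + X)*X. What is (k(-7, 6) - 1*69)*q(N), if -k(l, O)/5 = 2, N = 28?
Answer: 123398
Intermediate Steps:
k(l, O) = -10 (k(l, O) = -5*2 = -10)
q(X) = 6 - 2*X² (q(X) = 6 - (X + X)*X = 6 - 2*X*X = 6 - 2*X²)
(k(-7, 6) - 1*69)*q(N) = (-10 - 1*69)*(6 - 2*28²) = (-10 - 69)*(6 - 2*784) = -79*(6 - 1568) = -79*(-1562) = 123398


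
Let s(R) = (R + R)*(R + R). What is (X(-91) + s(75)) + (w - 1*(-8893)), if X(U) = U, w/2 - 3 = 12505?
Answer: 56318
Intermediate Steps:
w = 25016 (w = 6 + 2*12505 = 6 + 25010 = 25016)
s(R) = 4*R² (s(R) = (2*R)*(2*R) = 4*R²)
(X(-91) + s(75)) + (w - 1*(-8893)) = (-91 + 4*75²) + (25016 - 1*(-8893)) = (-91 + 4*5625) + (25016 + 8893) = (-91 + 22500) + 33909 = 22409 + 33909 = 56318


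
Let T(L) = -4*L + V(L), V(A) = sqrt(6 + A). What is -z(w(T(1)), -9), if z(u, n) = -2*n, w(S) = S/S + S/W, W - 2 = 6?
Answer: -18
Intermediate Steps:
W = 8 (W = 2 + 6 = 8)
T(L) = sqrt(6 + L) - 4*L (T(L) = -4*L + sqrt(6 + L) = sqrt(6 + L) - 4*L)
w(S) = 1 + S/8 (w(S) = S/S + S/8 = 1 + S*(1/8) = 1 + S/8)
-z(w(T(1)), -9) = -(-2)*(-9) = -1*18 = -18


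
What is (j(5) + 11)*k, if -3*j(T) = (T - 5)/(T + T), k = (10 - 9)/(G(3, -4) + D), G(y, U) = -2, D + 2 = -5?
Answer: -11/9 ≈ -1.2222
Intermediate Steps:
D = -7 (D = -2 - 5 = -7)
k = -⅑ (k = (10 - 9)/(-2 - 7) = 1/(-9) = 1*(-⅑) = -⅑ ≈ -0.11111)
j(T) = -(-5 + T)/(6*T) (j(T) = -(T - 5)/(3*(T + T)) = -(-5 + T)/(3*(2*T)) = -(-5 + T)*1/(2*T)/3 = -(-5 + T)/(6*T))
(j(5) + 11)*k = ((⅙)*(5 - 1*5)/5 + 11)*(-⅑) = ((⅙)*(⅕)*(5 - 5) + 11)*(-⅑) = ((⅙)*(⅕)*0 + 11)*(-⅑) = (0 + 11)*(-⅑) = 11*(-⅑) = -11/9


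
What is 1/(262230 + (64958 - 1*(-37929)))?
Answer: 1/365117 ≈ 2.7388e-6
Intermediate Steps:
1/(262230 + (64958 - 1*(-37929))) = 1/(262230 + (64958 + 37929)) = 1/(262230 + 102887) = 1/365117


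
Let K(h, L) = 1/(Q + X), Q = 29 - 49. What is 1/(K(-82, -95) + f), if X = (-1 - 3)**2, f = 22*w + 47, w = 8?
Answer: 4/891 ≈ 0.0044893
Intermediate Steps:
f = 223 (f = 22*8 + 47 = 176 + 47 = 223)
X = 16 (X = (-4)**2 = 16)
Q = -20
K(h, L) = -1/4 (K(h, L) = 1/(-20 + 16) = 1/(-4) = -1/4)
1/(K(-82, -95) + f) = 1/(-1/4 + 223) = 1/(891/4) = 4/891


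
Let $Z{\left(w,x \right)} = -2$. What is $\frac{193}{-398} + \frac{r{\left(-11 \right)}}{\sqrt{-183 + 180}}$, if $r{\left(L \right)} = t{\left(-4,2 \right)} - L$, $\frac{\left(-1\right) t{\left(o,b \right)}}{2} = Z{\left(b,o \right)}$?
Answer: $- \frac{193}{398} - 5 i \sqrt{3} \approx -0.48492 - 8.6602 i$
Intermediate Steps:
$t{\left(o,b \right)} = 4$ ($t{\left(o,b \right)} = \left(-2\right) \left(-2\right) = 4$)
$r{\left(L \right)} = 4 - L$
$\frac{193}{-398} + \frac{r{\left(-11 \right)}}{\sqrt{-183 + 180}} = \frac{193}{-398} + \frac{4 - -11}{\sqrt{-183 + 180}} = 193 \left(- \frac{1}{398}\right) + \frac{4 + 11}{\sqrt{-3}} = - \frac{193}{398} + \frac{15}{i \sqrt{3}} = - \frac{193}{398} + 15 \left(- \frac{i \sqrt{3}}{3}\right) = - \frac{193}{398} - 5 i \sqrt{3}$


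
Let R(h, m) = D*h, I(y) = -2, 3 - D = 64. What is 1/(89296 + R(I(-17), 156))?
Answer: 1/89418 ≈ 1.1183e-5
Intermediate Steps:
D = -61 (D = 3 - 1*64 = 3 - 64 = -61)
R(h, m) = -61*h
1/(89296 + R(I(-17), 156)) = 1/(89296 - 61*(-2)) = 1/(89296 + 122) = 1/89418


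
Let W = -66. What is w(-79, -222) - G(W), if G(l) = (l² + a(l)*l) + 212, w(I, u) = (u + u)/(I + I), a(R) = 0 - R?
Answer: -16526/79 ≈ -209.19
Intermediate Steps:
a(R) = -R
w(I, u) = u/I (w(I, u) = (2*u)/((2*I)) = (2*u)*(1/(2*I)) = u/I)
G(l) = 212 (G(l) = (l² + (-l)*l) + 212 = (l² - l²) + 212 = 0 + 212 = 212)
w(-79, -222) - G(W) = -222/(-79) - 1*212 = -222*(-1/79) - 212 = 222/79 - 212 = -16526/79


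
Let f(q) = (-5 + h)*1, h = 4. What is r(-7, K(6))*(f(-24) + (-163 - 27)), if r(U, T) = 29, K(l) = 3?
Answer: -5539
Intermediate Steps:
f(q) = -1 (f(q) = (-5 + 4)*1 = -1*1 = -1)
r(-7, K(6))*(f(-24) + (-163 - 27)) = 29*(-1 + (-163 - 27)) = 29*(-1 - 190) = 29*(-191) = -5539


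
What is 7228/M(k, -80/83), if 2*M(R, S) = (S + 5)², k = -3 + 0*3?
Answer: 99587384/112225 ≈ 887.39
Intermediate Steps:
k = -3 (k = -3 + 0 = -3)
M(R, S) = (5 + S)²/2 (M(R, S) = (S + 5)²/2 = (5 + S)²/2)
7228/M(k, -80/83) = 7228/(((5 - 80/83)²/2)) = 7228/(((335/83)²/2)) = 7228/(((½)*(112225/6889))) = 7228/(112225/13778) = 7228*(13778/112225) = 99587384/112225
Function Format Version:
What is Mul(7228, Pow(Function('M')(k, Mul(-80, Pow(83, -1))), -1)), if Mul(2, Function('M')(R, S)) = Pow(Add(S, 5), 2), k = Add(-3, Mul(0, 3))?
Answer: Rational(99587384, 112225) ≈ 887.39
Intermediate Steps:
k = -3 (k = Add(-3, 0) = -3)
Function('M')(R, S) = Mul(Rational(1, 2), Pow(Add(5, S), 2)) (Function('M')(R, S) = Mul(Rational(1, 2), Pow(Add(S, 5), 2)) = Mul(Rational(1, 2), Pow(Add(5, S), 2)))
Mul(7228, Pow(Function('M')(k, Mul(-80, Pow(83, -1))), -1)) = Mul(7228, Pow(Mul(Rational(1, 2), Pow(Add(5, Mul(-80, Pow(83, -1))), 2)), -1)) = Mul(7228, Pow(Mul(Rational(1, 2), Pow(Add(5, Mul(-80, Rational(1, 83))), 2)), -1)) = Mul(7228, Pow(Mul(Rational(1, 2), Pow(Add(5, Rational(-80, 83)), 2)), -1)) = Mul(7228, Pow(Mul(Rational(1, 2), Pow(Rational(335, 83), 2)), -1)) = Mul(7228, Pow(Mul(Rational(1, 2), Rational(112225, 6889)), -1)) = Mul(7228, Pow(Rational(112225, 13778), -1)) = Mul(7228, Rational(13778, 112225)) = Rational(99587384, 112225)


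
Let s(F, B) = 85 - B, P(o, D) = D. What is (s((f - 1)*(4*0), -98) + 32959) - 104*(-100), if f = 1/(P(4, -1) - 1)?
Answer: 43542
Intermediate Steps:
f = -½ (f = 1/(-1 - 1) = 1/(-2) = -½ ≈ -0.50000)
(s((f - 1)*(4*0), -98) + 32959) - 104*(-100) = ((85 - 1*(-98)) + 32959) - 104*(-100) = ((85 + 98) + 32959) + 10400 = (183 + 32959) + 10400 = 33142 + 10400 = 43542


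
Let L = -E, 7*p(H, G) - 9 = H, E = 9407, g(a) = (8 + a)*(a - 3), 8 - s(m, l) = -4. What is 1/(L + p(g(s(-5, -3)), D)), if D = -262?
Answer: -1/9380 ≈ -0.00010661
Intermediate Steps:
s(m, l) = 12 (s(m, l) = 8 - 1*(-4) = 8 + 4 = 12)
g(a) = (-3 + a)*(8 + a) (g(a) = (8 + a)*(-3 + a) = (-3 + a)*(8 + a))
p(H, G) = 9/7 + H/7
L = -9407 (L = -1*9407 = -9407)
1/(L + p(g(s(-5, -3)), D)) = 1/(-9407 + (9/7 + (-24 + 12² + 5*12)/7)) = 1/(-9407 + (9/7 + (-24 + 144 + 60)/7)) = 1/(-9407 + (9/7 + (⅐)*180)) = 1/(-9407 + (9/7 + 180/7)) = 1/(-9407 + 27) = 1/(-9380) = -1/9380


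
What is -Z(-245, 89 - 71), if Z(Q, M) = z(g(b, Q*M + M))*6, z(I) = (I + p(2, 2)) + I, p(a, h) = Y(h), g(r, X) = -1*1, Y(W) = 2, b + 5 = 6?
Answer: 0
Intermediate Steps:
b = 1 (b = -5 + 6 = 1)
g(r, X) = -1
p(a, h) = 2
z(I) = 2 + 2*I (z(I) = (I + 2) + I = (2 + I) + I = 2 + 2*I)
Z(Q, M) = 0 (Z(Q, M) = (2 + 2*(-1))*6 = (2 - 2)*6 = 0*6 = 0)
-Z(-245, 89 - 71) = -1*0 = 0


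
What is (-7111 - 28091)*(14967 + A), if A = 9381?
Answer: -857098296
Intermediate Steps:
(-7111 - 28091)*(14967 + A) = (-7111 - 28091)*(14967 + 9381) = -35202*24348 = -857098296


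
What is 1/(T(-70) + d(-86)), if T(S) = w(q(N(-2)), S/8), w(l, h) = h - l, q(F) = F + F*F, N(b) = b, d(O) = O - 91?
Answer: -4/751 ≈ -0.0053262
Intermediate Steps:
d(O) = -91 + O
q(F) = F + F²
T(S) = -2 + S/8 (T(S) = S/8 - (-2)*(1 - 2) = S*(⅛) - (-2)*(-1) = S/8 - 1*2 = S/8 - 2 = -2 + S/8)
1/(T(-70) + d(-86)) = 1/((-2 + (⅛)*(-70)) + (-91 - 86)) = 1/((-2 - 35/4) - 177) = 1/(-43/4 - 177) = 1/(-751/4) = -4/751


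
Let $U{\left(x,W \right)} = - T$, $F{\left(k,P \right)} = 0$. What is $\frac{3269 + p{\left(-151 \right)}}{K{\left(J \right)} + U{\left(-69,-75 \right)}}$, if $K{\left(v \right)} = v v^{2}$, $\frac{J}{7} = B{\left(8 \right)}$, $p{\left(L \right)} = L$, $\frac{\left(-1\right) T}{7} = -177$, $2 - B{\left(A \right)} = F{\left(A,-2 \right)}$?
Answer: $\frac{3118}{1505} \approx 2.0718$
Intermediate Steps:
$B{\left(A \right)} = 2$ ($B{\left(A \right)} = 2 - 0 = 2 + 0 = 2$)
$T = 1239$ ($T = \left(-7\right) \left(-177\right) = 1239$)
$J = 14$ ($J = 7 \cdot 2 = 14$)
$U{\left(x,W \right)} = -1239$ ($U{\left(x,W \right)} = \left(-1\right) 1239 = -1239$)
$K{\left(v \right)} = v^{3}$
$\frac{3269 + p{\left(-151 \right)}}{K{\left(J \right)} + U{\left(-69,-75 \right)}} = \frac{3269 - 151}{14^{3} - 1239} = \frac{3118}{2744 - 1239} = \frac{3118}{1505}$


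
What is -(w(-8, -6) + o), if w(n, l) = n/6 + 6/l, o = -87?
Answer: 268/3 ≈ 89.333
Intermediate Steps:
w(n, l) = 6/l + n/6 (w(n, l) = n*(⅙) + 6/l = n/6 + 6/l = 6/l + n/6)
-(w(-8, -6) + o) = -((6/(-6) + (⅙)*(-8)) - 87) = -((6*(-⅙) - 4/3) - 87) = -((-1 - 4/3) - 87) = -(-7/3 - 87) = -1*(-268/3) = 268/3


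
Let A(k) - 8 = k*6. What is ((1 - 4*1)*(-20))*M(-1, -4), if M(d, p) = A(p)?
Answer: -960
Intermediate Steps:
A(k) = 8 + 6*k (A(k) = 8 + k*6 = 8 + 6*k)
M(d, p) = 8 + 6*p
((1 - 4*1)*(-20))*M(-1, -4) = ((1 - 4*1)*(-20))*(8 + 6*(-4)) = ((1 - 4)*(-20))*(8 - 24) = -3*(-20)*(-16) = 60*(-16) = -960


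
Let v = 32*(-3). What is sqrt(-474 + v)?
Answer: I*sqrt(570) ≈ 23.875*I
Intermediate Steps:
v = -96
sqrt(-474 + v) = sqrt(-474 - 96) = sqrt(-570) = I*sqrt(570)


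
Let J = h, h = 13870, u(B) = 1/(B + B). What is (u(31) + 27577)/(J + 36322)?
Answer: 1709775/3111904 ≈ 0.54943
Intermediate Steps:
u(B) = 1/(2*B)
J = 13870
(u(31) + 27577)/(J + 36322) = ((½)/31 + 27577)/(13870 + 36322) = ((½)*(1/31) + 27577)/50192 = (1/62 + 27577)*(1/50192) = (1709775/62)*(1/50192) = 1709775/3111904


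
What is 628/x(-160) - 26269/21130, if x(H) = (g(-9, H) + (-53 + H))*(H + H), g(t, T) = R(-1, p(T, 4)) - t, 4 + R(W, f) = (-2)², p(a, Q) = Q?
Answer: -42539267/34484160 ≈ -1.2336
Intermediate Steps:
R(W, f) = 0 (R(W, f) = -4 + (-2)² = -4 + 4 = 0)
g(t, T) = -t (g(t, T) = 0 - t = -t)
x(H) = 2*H*(-44 + H) (x(H) = (-1*(-9) + (-53 + H))*(H + H) = (9 + (-53 + H))*(2*H) = (-44 + H)*(2*H) = 2*H*(-44 + H))
628/x(-160) - 26269/21130 = 628/((2*(-160)*(-44 - 160))) - 26269/21130 = 628/((2*(-160)*(-204))) - 26269*1/21130 = 628/65280 - 26269/21130 = 628*(1/65280) - 26269/21130 = 157/16320 - 26269/21130 = -42539267/34484160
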